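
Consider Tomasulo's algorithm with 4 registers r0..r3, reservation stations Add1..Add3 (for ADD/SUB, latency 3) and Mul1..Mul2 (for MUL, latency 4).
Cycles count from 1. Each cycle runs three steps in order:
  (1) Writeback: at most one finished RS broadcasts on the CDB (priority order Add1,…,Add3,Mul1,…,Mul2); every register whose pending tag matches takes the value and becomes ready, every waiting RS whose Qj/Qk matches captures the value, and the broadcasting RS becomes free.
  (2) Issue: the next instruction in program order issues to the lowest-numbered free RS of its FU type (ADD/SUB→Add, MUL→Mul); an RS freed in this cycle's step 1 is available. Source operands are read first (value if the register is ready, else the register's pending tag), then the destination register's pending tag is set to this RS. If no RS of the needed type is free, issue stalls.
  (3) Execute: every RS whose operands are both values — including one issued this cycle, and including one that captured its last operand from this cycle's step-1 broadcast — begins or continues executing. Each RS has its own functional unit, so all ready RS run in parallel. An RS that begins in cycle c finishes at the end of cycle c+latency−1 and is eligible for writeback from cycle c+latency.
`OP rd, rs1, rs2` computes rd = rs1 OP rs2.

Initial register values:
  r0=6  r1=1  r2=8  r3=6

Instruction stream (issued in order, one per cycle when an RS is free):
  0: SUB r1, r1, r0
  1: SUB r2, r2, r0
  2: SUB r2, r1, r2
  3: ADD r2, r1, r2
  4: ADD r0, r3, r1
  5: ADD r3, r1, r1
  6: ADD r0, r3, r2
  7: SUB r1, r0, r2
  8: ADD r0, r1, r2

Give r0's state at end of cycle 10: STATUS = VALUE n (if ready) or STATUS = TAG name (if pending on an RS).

cycle 1: issue SUB r1<-Add1 // r0:6,r1:Add1,r2:8,r3:6
cycle 2: issue SUB r2<-Add2 // r0:6,r1:Add1,r2:Add2,r3:6
cycle 3: issue SUB r2<-Add3 // r0:6,r1:Add1,r2:Add3,r3:6
cycle 4: CDB Add1=-5; issue ADD r2<-Add1 // r0:6,r1:-5,r2:Add1,r3:6
cycle 5: CDB Add2=2; issue ADD r0<-Add2 // r0:Add2,r1:-5,r2:Add1,r3:6
cycle 6: stall // r0:Add2,r1:-5,r2:Add1,r3:6
cycle 7: stall // r0:Add2,r1:-5,r2:Add1,r3:6
cycle 8: CDB Add2=1; issue ADD r3<-Add2 // r0:1,r1:-5,r2:Add1,r3:Add2
cycle 9: CDB Add3=-7; issue ADD r0<-Add3 // r0:Add3,r1:-5,r2:Add1,r3:Add2
cycle 10: stall // r0:Add3,r1:-5,r2:Add1,r3:Add2

STATUS = TAG Add3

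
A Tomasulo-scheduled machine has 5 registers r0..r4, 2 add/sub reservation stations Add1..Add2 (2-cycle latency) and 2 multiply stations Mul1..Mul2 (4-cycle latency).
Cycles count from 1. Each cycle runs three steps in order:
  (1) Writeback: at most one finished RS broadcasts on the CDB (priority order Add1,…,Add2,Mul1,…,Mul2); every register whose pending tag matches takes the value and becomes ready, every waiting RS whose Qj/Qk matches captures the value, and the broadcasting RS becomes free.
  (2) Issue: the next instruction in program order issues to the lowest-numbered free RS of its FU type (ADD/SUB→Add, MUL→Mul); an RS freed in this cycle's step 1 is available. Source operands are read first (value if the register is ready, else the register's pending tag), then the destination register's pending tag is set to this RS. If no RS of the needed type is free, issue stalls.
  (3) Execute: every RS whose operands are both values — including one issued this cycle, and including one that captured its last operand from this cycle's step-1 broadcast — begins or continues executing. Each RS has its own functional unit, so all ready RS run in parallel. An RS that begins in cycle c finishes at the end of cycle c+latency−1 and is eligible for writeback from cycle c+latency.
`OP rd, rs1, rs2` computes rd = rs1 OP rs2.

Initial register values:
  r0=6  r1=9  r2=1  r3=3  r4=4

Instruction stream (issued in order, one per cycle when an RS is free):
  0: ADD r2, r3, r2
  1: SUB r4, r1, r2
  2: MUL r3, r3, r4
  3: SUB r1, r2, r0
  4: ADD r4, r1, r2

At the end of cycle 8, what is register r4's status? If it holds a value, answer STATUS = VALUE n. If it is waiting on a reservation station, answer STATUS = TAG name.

STATUS = VALUE 2

c1: issue ADD r2<-Add1 | r0:6,r1:9,r2:Add1,r3:3,r4:4
c2: issue SUB r4<-Add2 | r0:6,r1:9,r2:Add1,r3:3,r4:Add2
c3: CDB Add1=4; issue MUL r3<-Mul1 | r0:6,r1:9,r2:4,r3:Mul1,r4:Add2
c4: issue SUB r1<-Add1 | r0:6,r1:Add1,r2:4,r3:Mul1,r4:Add2
c5: CDB Add2=5; issue ADD r4<-Add2 | r0:6,r1:Add1,r2:4,r3:Mul1,r4:Add2
c6: CDB Add1=-2 | r0:6,r1:-2,r2:4,r3:Mul1,r4:Add2
c7: - | r0:6,r1:-2,r2:4,r3:Mul1,r4:Add2
c8: CDB Add2=2 | r0:6,r1:-2,r2:4,r3:Mul1,r4:2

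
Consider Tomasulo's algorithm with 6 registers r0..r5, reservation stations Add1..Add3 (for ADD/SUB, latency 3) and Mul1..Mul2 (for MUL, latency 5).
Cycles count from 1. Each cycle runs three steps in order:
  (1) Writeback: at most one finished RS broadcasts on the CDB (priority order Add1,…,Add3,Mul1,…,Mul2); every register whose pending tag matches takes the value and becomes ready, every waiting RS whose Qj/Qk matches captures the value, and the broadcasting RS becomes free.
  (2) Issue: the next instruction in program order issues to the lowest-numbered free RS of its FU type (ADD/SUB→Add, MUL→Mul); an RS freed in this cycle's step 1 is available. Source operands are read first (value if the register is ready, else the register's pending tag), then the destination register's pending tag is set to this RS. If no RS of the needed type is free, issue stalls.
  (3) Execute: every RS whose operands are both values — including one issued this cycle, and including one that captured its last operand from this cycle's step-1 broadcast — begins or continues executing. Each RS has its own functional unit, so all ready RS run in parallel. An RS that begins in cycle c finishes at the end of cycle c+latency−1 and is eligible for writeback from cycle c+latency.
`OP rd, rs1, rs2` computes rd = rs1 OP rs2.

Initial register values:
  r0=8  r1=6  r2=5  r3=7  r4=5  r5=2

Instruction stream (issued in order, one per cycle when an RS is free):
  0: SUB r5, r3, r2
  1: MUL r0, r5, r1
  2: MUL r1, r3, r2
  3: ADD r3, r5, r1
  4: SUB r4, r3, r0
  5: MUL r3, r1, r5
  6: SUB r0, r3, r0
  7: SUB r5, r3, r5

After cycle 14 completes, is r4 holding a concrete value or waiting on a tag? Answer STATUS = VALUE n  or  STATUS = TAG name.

STATUS = VALUE 25

c1: issue SUB r5<-Add1 | r0:8,r1:6,r2:5,r3:7,r4:5,r5:Add1
c2: issue MUL r0<-Mul1 | r0:Mul1,r1:6,r2:5,r3:7,r4:5,r5:Add1
c3: issue MUL r1<-Mul2 | r0:Mul1,r1:Mul2,r2:5,r3:7,r4:5,r5:Add1
c4: CDB Add1=2; issue ADD r3<-Add1 | r0:Mul1,r1:Mul2,r2:5,r3:Add1,r4:5,r5:2
c5: issue SUB r4<-Add2 | r0:Mul1,r1:Mul2,r2:5,r3:Add1,r4:Add2,r5:2
c6: stall | r0:Mul1,r1:Mul2,r2:5,r3:Add1,r4:Add2,r5:2
c7: stall | r0:Mul1,r1:Mul2,r2:5,r3:Add1,r4:Add2,r5:2
c8: CDB Mul2=35; issue MUL r3<-Mul2 | r0:Mul1,r1:35,r2:5,r3:Mul2,r4:Add2,r5:2
c9: CDB Mul1=12; issue SUB r0<-Add3 | r0:Add3,r1:35,r2:5,r3:Mul2,r4:Add2,r5:2
c10: stall | r0:Add3,r1:35,r2:5,r3:Mul2,r4:Add2,r5:2
c11: CDB Add1=37; issue SUB r5<-Add1 | r0:Add3,r1:35,r2:5,r3:Mul2,r4:Add2,r5:Add1
c12: - | r0:Add3,r1:35,r2:5,r3:Mul2,r4:Add2,r5:Add1
c13: CDB Mul2=70 | r0:Add3,r1:35,r2:5,r3:70,r4:Add2,r5:Add1
c14: CDB Add2=25 | r0:Add3,r1:35,r2:5,r3:70,r4:25,r5:Add1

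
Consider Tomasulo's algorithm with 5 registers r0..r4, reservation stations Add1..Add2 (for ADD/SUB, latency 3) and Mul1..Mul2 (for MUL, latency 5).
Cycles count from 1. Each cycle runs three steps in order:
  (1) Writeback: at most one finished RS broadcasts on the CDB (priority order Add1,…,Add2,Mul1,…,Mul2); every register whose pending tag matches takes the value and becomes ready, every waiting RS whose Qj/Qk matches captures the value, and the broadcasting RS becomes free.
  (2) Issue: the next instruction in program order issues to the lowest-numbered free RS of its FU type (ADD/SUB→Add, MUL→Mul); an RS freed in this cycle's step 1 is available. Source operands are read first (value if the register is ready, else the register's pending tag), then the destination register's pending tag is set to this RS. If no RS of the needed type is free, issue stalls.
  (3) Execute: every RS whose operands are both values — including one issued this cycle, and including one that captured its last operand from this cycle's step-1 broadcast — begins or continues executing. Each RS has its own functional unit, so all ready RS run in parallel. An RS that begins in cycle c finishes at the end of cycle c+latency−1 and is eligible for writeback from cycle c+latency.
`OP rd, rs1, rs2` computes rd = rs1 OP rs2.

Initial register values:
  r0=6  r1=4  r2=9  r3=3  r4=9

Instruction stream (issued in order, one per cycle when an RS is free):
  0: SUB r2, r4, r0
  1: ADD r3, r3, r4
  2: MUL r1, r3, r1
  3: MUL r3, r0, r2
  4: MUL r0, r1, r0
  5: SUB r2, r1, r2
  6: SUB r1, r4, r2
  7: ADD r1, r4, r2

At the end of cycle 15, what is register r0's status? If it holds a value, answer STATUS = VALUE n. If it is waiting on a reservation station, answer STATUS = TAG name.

STATUS = VALUE 288

c1: issue SUB r2<-Add1 | r0:6,r1:4,r2:Add1,r3:3,r4:9
c2: issue ADD r3<-Add2 | r0:6,r1:4,r2:Add1,r3:Add2,r4:9
c3: issue MUL r1<-Mul1 | r0:6,r1:Mul1,r2:Add1,r3:Add2,r4:9
c4: CDB Add1=3; issue MUL r3<-Mul2 | r0:6,r1:Mul1,r2:3,r3:Mul2,r4:9
c5: CDB Add2=12; stall | r0:6,r1:Mul1,r2:3,r3:Mul2,r4:9
c6: stall | r0:6,r1:Mul1,r2:3,r3:Mul2,r4:9
c7: stall | r0:6,r1:Mul1,r2:3,r3:Mul2,r4:9
c8: stall | r0:6,r1:Mul1,r2:3,r3:Mul2,r4:9
c9: CDB Mul2=18; issue MUL r0<-Mul2 | r0:Mul2,r1:Mul1,r2:3,r3:18,r4:9
c10: CDB Mul1=48; issue SUB r2<-Add1 | r0:Mul2,r1:48,r2:Add1,r3:18,r4:9
c11: issue SUB r1<-Add2 | r0:Mul2,r1:Add2,r2:Add1,r3:18,r4:9
c12: stall | r0:Mul2,r1:Add2,r2:Add1,r3:18,r4:9
c13: CDB Add1=45; issue ADD r1<-Add1 | r0:Mul2,r1:Add1,r2:45,r3:18,r4:9
c14: - | r0:Mul2,r1:Add1,r2:45,r3:18,r4:9
c15: CDB Mul2=288 | r0:288,r1:Add1,r2:45,r3:18,r4:9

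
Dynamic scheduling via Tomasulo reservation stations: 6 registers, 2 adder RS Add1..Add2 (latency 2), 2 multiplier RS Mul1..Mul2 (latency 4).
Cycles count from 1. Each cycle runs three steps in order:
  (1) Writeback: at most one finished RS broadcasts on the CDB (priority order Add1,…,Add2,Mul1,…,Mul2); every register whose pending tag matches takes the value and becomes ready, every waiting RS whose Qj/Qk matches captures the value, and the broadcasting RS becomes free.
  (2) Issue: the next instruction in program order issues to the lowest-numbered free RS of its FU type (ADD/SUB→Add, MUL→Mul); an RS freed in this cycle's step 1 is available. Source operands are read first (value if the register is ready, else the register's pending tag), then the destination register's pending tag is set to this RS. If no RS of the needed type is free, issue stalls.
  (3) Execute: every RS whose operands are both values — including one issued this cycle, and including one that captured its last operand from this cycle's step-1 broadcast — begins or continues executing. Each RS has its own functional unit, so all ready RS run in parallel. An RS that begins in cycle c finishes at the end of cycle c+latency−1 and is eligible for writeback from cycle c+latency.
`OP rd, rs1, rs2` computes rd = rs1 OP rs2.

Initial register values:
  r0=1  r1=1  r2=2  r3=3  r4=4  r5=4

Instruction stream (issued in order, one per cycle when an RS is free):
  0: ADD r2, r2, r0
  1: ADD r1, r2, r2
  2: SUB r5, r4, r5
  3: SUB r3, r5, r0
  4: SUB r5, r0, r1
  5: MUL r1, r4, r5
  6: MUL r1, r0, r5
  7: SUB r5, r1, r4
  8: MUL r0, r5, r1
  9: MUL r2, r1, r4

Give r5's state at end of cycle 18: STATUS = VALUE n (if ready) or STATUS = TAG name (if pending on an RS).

STATUS = VALUE -9

c1: issue ADD r2<-Add1 | r0:1,r1:1,r2:Add1,r3:3,r4:4,r5:4
c2: issue ADD r1<-Add2 | r0:1,r1:Add2,r2:Add1,r3:3,r4:4,r5:4
c3: CDB Add1=3; issue SUB r5<-Add1 | r0:1,r1:Add2,r2:3,r3:3,r4:4,r5:Add1
c4: stall | r0:1,r1:Add2,r2:3,r3:3,r4:4,r5:Add1
c5: CDB Add1=0; issue SUB r3<-Add1 | r0:1,r1:Add2,r2:3,r3:Add1,r4:4,r5:0
c6: CDB Add2=6; issue SUB r5<-Add2 | r0:1,r1:6,r2:3,r3:Add1,r4:4,r5:Add2
c7: CDB Add1=-1; issue MUL r1<-Mul1 | r0:1,r1:Mul1,r2:3,r3:-1,r4:4,r5:Add2
c8: CDB Add2=-5; issue MUL r1<-Mul2 | r0:1,r1:Mul2,r2:3,r3:-1,r4:4,r5:-5
c9: issue SUB r5<-Add1 | r0:1,r1:Mul2,r2:3,r3:-1,r4:4,r5:Add1
c10: stall | r0:1,r1:Mul2,r2:3,r3:-1,r4:4,r5:Add1
c11: stall | r0:1,r1:Mul2,r2:3,r3:-1,r4:4,r5:Add1
c12: CDB Mul1=-20; issue MUL r0<-Mul1 | r0:Mul1,r1:Mul2,r2:3,r3:-1,r4:4,r5:Add1
c13: CDB Mul2=-5; issue MUL r2<-Mul2 | r0:Mul1,r1:-5,r2:Mul2,r3:-1,r4:4,r5:Add1
c14: - | r0:Mul1,r1:-5,r2:Mul2,r3:-1,r4:4,r5:Add1
c15: CDB Add1=-9 | r0:Mul1,r1:-5,r2:Mul2,r3:-1,r4:4,r5:-9
c16: - | r0:Mul1,r1:-5,r2:Mul2,r3:-1,r4:4,r5:-9
c17: CDB Mul2=-20 | r0:Mul1,r1:-5,r2:-20,r3:-1,r4:4,r5:-9
c18: - | r0:Mul1,r1:-5,r2:-20,r3:-1,r4:4,r5:-9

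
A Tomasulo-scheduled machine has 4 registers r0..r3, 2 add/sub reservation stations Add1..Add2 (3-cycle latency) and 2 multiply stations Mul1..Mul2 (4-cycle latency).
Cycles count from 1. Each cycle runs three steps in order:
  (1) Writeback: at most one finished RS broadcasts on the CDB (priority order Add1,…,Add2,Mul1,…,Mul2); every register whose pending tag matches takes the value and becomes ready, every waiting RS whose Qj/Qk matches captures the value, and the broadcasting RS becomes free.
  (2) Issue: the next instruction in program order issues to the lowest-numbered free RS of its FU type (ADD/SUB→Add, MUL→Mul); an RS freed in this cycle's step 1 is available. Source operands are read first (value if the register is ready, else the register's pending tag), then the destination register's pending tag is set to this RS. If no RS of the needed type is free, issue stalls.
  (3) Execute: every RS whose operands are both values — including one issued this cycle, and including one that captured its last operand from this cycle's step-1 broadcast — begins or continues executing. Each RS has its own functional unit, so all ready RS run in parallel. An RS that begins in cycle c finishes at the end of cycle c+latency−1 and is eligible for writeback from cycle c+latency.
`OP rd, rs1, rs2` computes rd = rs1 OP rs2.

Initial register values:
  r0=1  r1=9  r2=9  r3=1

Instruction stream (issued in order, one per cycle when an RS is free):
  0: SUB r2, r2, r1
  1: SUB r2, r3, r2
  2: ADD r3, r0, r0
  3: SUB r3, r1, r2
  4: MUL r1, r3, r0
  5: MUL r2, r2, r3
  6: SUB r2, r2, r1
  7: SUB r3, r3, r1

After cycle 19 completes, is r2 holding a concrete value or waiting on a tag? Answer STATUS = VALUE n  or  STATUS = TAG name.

STATUS = VALUE 0

c1: issue SUB r2<-Add1 | r0:1,r1:9,r2:Add1,r3:1
c2: issue SUB r2<-Add2 | r0:1,r1:9,r2:Add2,r3:1
c3: stall | r0:1,r1:9,r2:Add2,r3:1
c4: CDB Add1=0; issue ADD r3<-Add1 | r0:1,r1:9,r2:Add2,r3:Add1
c5: stall | r0:1,r1:9,r2:Add2,r3:Add1
c6: stall | r0:1,r1:9,r2:Add2,r3:Add1
c7: CDB Add1=2; issue SUB r3<-Add1 | r0:1,r1:9,r2:Add2,r3:Add1
c8: CDB Add2=1; issue MUL r1<-Mul1 | r0:1,r1:Mul1,r2:1,r3:Add1
c9: issue MUL r2<-Mul2 | r0:1,r1:Mul1,r2:Mul2,r3:Add1
c10: issue SUB r2<-Add2 | r0:1,r1:Mul1,r2:Add2,r3:Add1
c11: CDB Add1=8; issue SUB r3<-Add1 | r0:1,r1:Mul1,r2:Add2,r3:Add1
c12: - | r0:1,r1:Mul1,r2:Add2,r3:Add1
c13: - | r0:1,r1:Mul1,r2:Add2,r3:Add1
c14: - | r0:1,r1:Mul1,r2:Add2,r3:Add1
c15: CDB Mul1=8 | r0:1,r1:8,r2:Add2,r3:Add1
c16: CDB Mul2=8 | r0:1,r1:8,r2:Add2,r3:Add1
c17: - | r0:1,r1:8,r2:Add2,r3:Add1
c18: CDB Add1=0 | r0:1,r1:8,r2:Add2,r3:0
c19: CDB Add2=0 | r0:1,r1:8,r2:0,r3:0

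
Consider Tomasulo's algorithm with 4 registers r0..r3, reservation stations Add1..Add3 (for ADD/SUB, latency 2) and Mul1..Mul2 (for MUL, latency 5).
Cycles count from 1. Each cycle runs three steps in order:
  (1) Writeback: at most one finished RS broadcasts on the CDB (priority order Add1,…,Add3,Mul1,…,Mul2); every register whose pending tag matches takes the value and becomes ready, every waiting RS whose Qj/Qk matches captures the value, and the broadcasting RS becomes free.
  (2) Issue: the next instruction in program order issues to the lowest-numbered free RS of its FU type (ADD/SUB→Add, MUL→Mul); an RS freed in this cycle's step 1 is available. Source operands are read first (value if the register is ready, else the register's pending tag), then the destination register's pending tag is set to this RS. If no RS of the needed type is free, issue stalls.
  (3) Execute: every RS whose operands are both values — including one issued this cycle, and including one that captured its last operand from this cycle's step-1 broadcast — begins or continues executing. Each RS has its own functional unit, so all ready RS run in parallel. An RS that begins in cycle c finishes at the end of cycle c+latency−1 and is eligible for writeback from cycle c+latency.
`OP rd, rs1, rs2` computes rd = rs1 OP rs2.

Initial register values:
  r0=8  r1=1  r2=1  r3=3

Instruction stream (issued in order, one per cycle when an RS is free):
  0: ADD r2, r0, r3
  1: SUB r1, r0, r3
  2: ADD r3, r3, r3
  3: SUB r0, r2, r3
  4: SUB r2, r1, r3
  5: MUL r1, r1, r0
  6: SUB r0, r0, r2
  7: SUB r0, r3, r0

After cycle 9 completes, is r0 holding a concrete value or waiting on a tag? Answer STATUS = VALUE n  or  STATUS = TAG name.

STATUS = TAG Add2

cycle 1: issue ADD r2<-Add1 // r0:8,r1:1,r2:Add1,r3:3
cycle 2: issue SUB r1<-Add2 // r0:8,r1:Add2,r2:Add1,r3:3
cycle 3: CDB Add1=11; issue ADD r3<-Add1 // r0:8,r1:Add2,r2:11,r3:Add1
cycle 4: CDB Add2=5; issue SUB r0<-Add2 // r0:Add2,r1:5,r2:11,r3:Add1
cycle 5: CDB Add1=6; issue SUB r2<-Add1 // r0:Add2,r1:5,r2:Add1,r3:6
cycle 6: issue MUL r1<-Mul1 // r0:Add2,r1:Mul1,r2:Add1,r3:6
cycle 7: CDB Add1=-1; issue SUB r0<-Add1 // r0:Add1,r1:Mul1,r2:-1,r3:6
cycle 8: CDB Add2=5; issue SUB r0<-Add2 // r0:Add2,r1:Mul1,r2:-1,r3:6
cycle 9: - // r0:Add2,r1:Mul1,r2:-1,r3:6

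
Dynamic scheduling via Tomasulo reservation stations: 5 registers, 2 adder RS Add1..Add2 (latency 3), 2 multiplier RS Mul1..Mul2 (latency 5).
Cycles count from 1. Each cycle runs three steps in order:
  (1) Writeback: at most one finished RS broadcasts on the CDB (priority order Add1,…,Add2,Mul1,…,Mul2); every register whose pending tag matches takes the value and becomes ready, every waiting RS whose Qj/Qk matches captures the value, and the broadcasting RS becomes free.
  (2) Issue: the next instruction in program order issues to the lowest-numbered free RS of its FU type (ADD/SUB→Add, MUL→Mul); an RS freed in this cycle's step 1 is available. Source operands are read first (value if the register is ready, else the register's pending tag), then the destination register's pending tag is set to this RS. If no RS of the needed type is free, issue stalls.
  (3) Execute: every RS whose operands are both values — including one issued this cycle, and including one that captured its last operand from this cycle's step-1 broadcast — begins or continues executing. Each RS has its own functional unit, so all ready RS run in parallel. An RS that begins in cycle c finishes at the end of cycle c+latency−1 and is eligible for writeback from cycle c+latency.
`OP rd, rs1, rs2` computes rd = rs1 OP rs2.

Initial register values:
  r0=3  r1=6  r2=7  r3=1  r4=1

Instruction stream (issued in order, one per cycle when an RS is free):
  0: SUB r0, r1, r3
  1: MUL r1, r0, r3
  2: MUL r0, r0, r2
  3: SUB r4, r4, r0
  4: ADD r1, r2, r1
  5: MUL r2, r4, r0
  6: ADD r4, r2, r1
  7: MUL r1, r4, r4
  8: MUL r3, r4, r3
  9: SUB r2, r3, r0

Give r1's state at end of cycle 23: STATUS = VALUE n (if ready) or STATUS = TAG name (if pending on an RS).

c1: issue SUB r0<-Add1 | r0:Add1,r1:6,r2:7,r3:1,r4:1
c2: issue MUL r1<-Mul1 | r0:Add1,r1:Mul1,r2:7,r3:1,r4:1
c3: issue MUL r0<-Mul2 | r0:Mul2,r1:Mul1,r2:7,r3:1,r4:1
c4: CDB Add1=5; issue SUB r4<-Add1 | r0:Mul2,r1:Mul1,r2:7,r3:1,r4:Add1
c5: issue ADD r1<-Add2 | r0:Mul2,r1:Add2,r2:7,r3:1,r4:Add1
c6: stall | r0:Mul2,r1:Add2,r2:7,r3:1,r4:Add1
c7: stall | r0:Mul2,r1:Add2,r2:7,r3:1,r4:Add1
c8: stall | r0:Mul2,r1:Add2,r2:7,r3:1,r4:Add1
c9: CDB Mul1=5; issue MUL r2<-Mul1 | r0:Mul2,r1:Add2,r2:Mul1,r3:1,r4:Add1
c10: CDB Mul2=35; stall | r0:35,r1:Add2,r2:Mul1,r3:1,r4:Add1
c11: stall | r0:35,r1:Add2,r2:Mul1,r3:1,r4:Add1
c12: CDB Add2=12; issue ADD r4<-Add2 | r0:35,r1:12,r2:Mul1,r3:1,r4:Add2
c13: CDB Add1=-34; issue MUL r1<-Mul2 | r0:35,r1:Mul2,r2:Mul1,r3:1,r4:Add2
c14: stall | r0:35,r1:Mul2,r2:Mul1,r3:1,r4:Add2
c15: stall | r0:35,r1:Mul2,r2:Mul1,r3:1,r4:Add2
c16: stall | r0:35,r1:Mul2,r2:Mul1,r3:1,r4:Add2
c17: stall | r0:35,r1:Mul2,r2:Mul1,r3:1,r4:Add2
c18: CDB Mul1=-1190; issue MUL r3<-Mul1 | r0:35,r1:Mul2,r2:-1190,r3:Mul1,r4:Add2
c19: issue SUB r2<-Add1 | r0:35,r1:Mul2,r2:Add1,r3:Mul1,r4:Add2
c20: - | r0:35,r1:Mul2,r2:Add1,r3:Mul1,r4:Add2
c21: CDB Add2=-1178 | r0:35,r1:Mul2,r2:Add1,r3:Mul1,r4:-1178
c22: - | r0:35,r1:Mul2,r2:Add1,r3:Mul1,r4:-1178
c23: - | r0:35,r1:Mul2,r2:Add1,r3:Mul1,r4:-1178

STATUS = TAG Mul2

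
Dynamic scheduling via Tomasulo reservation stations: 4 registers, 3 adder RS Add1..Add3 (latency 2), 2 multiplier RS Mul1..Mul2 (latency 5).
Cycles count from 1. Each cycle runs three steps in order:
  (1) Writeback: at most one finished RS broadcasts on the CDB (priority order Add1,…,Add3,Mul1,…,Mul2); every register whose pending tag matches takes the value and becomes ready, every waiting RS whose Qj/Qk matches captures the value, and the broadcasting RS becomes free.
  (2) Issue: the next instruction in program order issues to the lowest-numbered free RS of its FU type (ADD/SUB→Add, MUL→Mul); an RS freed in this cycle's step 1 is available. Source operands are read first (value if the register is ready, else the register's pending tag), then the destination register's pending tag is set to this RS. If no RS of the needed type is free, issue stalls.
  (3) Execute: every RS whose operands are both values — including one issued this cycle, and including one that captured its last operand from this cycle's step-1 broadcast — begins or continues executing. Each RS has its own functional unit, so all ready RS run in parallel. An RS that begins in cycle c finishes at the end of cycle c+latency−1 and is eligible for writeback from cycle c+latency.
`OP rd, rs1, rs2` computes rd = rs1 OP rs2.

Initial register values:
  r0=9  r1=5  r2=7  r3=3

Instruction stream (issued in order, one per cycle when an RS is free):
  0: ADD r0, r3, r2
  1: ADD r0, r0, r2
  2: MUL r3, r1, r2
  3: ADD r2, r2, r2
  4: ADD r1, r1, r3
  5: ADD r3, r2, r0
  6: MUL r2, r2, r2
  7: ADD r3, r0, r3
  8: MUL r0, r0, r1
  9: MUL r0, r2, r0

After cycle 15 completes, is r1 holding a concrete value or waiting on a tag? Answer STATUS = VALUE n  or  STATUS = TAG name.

c1: issue ADD r0<-Add1 | r0:Add1,r1:5,r2:7,r3:3
c2: issue ADD r0<-Add2 | r0:Add2,r1:5,r2:7,r3:3
c3: CDB Add1=10; issue MUL r3<-Mul1 | r0:Add2,r1:5,r2:7,r3:Mul1
c4: issue ADD r2<-Add1 | r0:Add2,r1:5,r2:Add1,r3:Mul1
c5: CDB Add2=17; issue ADD r1<-Add2 | r0:17,r1:Add2,r2:Add1,r3:Mul1
c6: CDB Add1=14; issue ADD r3<-Add1 | r0:17,r1:Add2,r2:14,r3:Add1
c7: issue MUL r2<-Mul2 | r0:17,r1:Add2,r2:Mul2,r3:Add1
c8: CDB Add1=31; issue ADD r3<-Add1 | r0:17,r1:Add2,r2:Mul2,r3:Add1
c9: CDB Mul1=35; issue MUL r0<-Mul1 | r0:Mul1,r1:Add2,r2:Mul2,r3:Add1
c10: CDB Add1=48; stall | r0:Mul1,r1:Add2,r2:Mul2,r3:48
c11: CDB Add2=40; stall | r0:Mul1,r1:40,r2:Mul2,r3:48
c12: CDB Mul2=196; issue MUL r0<-Mul2 | r0:Mul2,r1:40,r2:196,r3:48
c13: - | r0:Mul2,r1:40,r2:196,r3:48
c14: - | r0:Mul2,r1:40,r2:196,r3:48
c15: - | r0:Mul2,r1:40,r2:196,r3:48

STATUS = VALUE 40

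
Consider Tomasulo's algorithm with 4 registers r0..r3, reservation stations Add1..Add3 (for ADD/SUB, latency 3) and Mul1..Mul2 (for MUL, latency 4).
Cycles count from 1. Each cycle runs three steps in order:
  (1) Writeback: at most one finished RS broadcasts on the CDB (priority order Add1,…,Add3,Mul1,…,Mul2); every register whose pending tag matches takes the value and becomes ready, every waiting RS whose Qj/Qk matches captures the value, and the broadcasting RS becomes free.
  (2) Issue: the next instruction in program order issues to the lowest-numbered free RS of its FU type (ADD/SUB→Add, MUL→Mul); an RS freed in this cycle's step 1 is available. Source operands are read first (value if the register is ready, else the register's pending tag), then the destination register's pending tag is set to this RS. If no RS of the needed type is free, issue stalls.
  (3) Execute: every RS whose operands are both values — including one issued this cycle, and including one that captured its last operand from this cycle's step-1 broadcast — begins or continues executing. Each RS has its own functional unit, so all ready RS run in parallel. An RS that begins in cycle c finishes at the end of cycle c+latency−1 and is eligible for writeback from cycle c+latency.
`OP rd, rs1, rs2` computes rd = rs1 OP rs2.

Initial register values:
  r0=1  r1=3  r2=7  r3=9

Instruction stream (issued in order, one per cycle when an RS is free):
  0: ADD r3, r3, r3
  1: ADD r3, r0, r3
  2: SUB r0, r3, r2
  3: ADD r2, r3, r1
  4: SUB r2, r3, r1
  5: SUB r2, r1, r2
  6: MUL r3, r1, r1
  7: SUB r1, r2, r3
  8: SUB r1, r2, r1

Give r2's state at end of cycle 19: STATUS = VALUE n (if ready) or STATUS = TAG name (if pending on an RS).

STATUS = VALUE -13

  c1: issue ADD r3<-Add1  regs: r0:1,r1:3,r2:7,r3:Add1
  c2: issue ADD r3<-Add2  regs: r0:1,r1:3,r2:7,r3:Add2
  c3: issue SUB r0<-Add3  regs: r0:Add3,r1:3,r2:7,r3:Add2
  c4: CDB Add1=18; issue ADD r2<-Add1  regs: r0:Add3,r1:3,r2:Add1,r3:Add2
  c5: stall  regs: r0:Add3,r1:3,r2:Add1,r3:Add2
  c6: stall  regs: r0:Add3,r1:3,r2:Add1,r3:Add2
  c7: CDB Add2=19; issue SUB r2<-Add2  regs: r0:Add3,r1:3,r2:Add2,r3:19
  c8: stall  regs: r0:Add3,r1:3,r2:Add2,r3:19
  c9: stall  regs: r0:Add3,r1:3,r2:Add2,r3:19
  c10: CDB Add1=22; issue SUB r2<-Add1  regs: r0:Add3,r1:3,r2:Add1,r3:19
  c11: CDB Add2=16; issue MUL r3<-Mul1  regs: r0:Add3,r1:3,r2:Add1,r3:Mul1
  c12: CDB Add3=12; issue SUB r1<-Add2  regs: r0:12,r1:Add2,r2:Add1,r3:Mul1
  c13: issue SUB r1<-Add3  regs: r0:12,r1:Add3,r2:Add1,r3:Mul1
  c14: CDB Add1=-13  regs: r0:12,r1:Add3,r2:-13,r3:Mul1
  c15: CDB Mul1=9  regs: r0:12,r1:Add3,r2:-13,r3:9
  c16: -  regs: r0:12,r1:Add3,r2:-13,r3:9
  c17: -  regs: r0:12,r1:Add3,r2:-13,r3:9
  c18: CDB Add2=-22  regs: r0:12,r1:Add3,r2:-13,r3:9
  c19: -  regs: r0:12,r1:Add3,r2:-13,r3:9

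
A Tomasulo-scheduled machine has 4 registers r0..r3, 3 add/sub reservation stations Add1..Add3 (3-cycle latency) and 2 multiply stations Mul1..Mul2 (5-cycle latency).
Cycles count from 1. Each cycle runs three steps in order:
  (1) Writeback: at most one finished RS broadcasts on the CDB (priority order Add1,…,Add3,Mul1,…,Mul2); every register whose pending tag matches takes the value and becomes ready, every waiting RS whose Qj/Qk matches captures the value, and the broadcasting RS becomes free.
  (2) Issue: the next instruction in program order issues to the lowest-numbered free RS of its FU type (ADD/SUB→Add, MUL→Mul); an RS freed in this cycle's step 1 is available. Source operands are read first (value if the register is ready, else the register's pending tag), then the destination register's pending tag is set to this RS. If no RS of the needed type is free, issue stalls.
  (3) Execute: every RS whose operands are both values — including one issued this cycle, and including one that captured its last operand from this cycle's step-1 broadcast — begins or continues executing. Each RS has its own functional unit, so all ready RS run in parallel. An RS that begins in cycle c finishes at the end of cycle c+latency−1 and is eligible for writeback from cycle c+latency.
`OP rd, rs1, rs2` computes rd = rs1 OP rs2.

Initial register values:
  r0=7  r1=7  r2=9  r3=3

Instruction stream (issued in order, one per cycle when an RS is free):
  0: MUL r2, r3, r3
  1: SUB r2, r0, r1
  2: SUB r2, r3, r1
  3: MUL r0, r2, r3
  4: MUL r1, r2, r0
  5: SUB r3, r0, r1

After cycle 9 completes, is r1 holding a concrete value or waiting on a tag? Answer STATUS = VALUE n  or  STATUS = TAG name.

c1: issue MUL r2<-Mul1 | r0:7,r1:7,r2:Mul1,r3:3
c2: issue SUB r2<-Add1 | r0:7,r1:7,r2:Add1,r3:3
c3: issue SUB r2<-Add2 | r0:7,r1:7,r2:Add2,r3:3
c4: issue MUL r0<-Mul2 | r0:Mul2,r1:7,r2:Add2,r3:3
c5: CDB Add1=0; stall | r0:Mul2,r1:7,r2:Add2,r3:3
c6: CDB Add2=-4; stall | r0:Mul2,r1:7,r2:-4,r3:3
c7: CDB Mul1=9; issue MUL r1<-Mul1 | r0:Mul2,r1:Mul1,r2:-4,r3:3
c8: issue SUB r3<-Add1 | r0:Mul2,r1:Mul1,r2:-4,r3:Add1
c9: - | r0:Mul2,r1:Mul1,r2:-4,r3:Add1

STATUS = TAG Mul1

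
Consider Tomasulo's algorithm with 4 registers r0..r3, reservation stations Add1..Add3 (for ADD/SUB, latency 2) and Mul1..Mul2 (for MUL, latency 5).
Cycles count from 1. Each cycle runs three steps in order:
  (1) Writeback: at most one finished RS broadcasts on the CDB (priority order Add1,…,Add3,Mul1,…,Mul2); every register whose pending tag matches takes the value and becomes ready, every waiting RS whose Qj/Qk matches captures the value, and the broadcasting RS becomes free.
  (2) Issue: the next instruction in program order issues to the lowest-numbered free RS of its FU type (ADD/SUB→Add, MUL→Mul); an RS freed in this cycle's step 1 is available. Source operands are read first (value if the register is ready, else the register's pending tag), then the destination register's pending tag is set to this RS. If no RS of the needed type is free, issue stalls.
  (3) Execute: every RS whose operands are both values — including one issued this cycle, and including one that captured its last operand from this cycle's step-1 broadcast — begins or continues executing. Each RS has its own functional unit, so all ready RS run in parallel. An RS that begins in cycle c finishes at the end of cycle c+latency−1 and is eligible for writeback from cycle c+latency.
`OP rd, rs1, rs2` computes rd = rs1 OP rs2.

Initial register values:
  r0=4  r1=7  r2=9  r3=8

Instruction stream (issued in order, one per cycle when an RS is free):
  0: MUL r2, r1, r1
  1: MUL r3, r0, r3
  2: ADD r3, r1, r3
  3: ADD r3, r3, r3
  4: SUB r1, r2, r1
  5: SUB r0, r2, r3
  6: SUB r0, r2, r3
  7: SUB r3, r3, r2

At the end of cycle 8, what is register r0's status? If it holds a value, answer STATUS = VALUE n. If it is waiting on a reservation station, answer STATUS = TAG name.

  c1: issue MUL r2<-Mul1  regs: r0:4,r1:7,r2:Mul1,r3:8
  c2: issue MUL r3<-Mul2  regs: r0:4,r1:7,r2:Mul1,r3:Mul2
  c3: issue ADD r3<-Add1  regs: r0:4,r1:7,r2:Mul1,r3:Add1
  c4: issue ADD r3<-Add2  regs: r0:4,r1:7,r2:Mul1,r3:Add2
  c5: issue SUB r1<-Add3  regs: r0:4,r1:Add3,r2:Mul1,r3:Add2
  c6: CDB Mul1=49; stall  regs: r0:4,r1:Add3,r2:49,r3:Add2
  c7: CDB Mul2=32; stall  regs: r0:4,r1:Add3,r2:49,r3:Add2
  c8: CDB Add3=42; issue SUB r0<-Add3  regs: r0:Add3,r1:42,r2:49,r3:Add2

STATUS = TAG Add3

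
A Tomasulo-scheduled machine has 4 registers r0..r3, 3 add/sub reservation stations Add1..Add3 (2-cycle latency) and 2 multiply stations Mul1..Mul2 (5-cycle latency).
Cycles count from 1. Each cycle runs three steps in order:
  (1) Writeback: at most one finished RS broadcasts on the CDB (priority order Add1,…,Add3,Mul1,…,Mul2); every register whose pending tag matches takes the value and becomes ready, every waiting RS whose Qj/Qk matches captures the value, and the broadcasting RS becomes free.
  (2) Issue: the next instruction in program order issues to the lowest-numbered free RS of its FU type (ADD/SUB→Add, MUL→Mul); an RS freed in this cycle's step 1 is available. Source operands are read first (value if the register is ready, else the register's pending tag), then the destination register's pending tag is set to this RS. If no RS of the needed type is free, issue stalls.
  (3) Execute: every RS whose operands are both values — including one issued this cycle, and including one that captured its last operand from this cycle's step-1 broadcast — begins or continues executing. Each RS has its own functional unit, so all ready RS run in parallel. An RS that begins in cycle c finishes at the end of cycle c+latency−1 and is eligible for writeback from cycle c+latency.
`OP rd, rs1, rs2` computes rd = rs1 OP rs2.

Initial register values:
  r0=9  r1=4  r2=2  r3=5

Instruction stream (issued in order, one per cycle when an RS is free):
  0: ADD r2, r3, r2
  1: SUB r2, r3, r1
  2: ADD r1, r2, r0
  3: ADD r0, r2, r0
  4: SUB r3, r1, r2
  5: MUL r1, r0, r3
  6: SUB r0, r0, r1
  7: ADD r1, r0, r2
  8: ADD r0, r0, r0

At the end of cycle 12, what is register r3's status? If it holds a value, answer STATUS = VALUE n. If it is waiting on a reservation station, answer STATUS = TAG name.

STATUS = VALUE 9

cycle 1: issue ADD r2<-Add1 // r0:9,r1:4,r2:Add1,r3:5
cycle 2: issue SUB r2<-Add2 // r0:9,r1:4,r2:Add2,r3:5
cycle 3: CDB Add1=7; issue ADD r1<-Add1 // r0:9,r1:Add1,r2:Add2,r3:5
cycle 4: CDB Add2=1; issue ADD r0<-Add2 // r0:Add2,r1:Add1,r2:1,r3:5
cycle 5: issue SUB r3<-Add3 // r0:Add2,r1:Add1,r2:1,r3:Add3
cycle 6: CDB Add1=10; issue MUL r1<-Mul1 // r0:Add2,r1:Mul1,r2:1,r3:Add3
cycle 7: CDB Add2=10; issue SUB r0<-Add1 // r0:Add1,r1:Mul1,r2:1,r3:Add3
cycle 8: CDB Add3=9; issue ADD r1<-Add2 // r0:Add1,r1:Add2,r2:1,r3:9
cycle 9: issue ADD r0<-Add3 // r0:Add3,r1:Add2,r2:1,r3:9
cycle 10: - // r0:Add3,r1:Add2,r2:1,r3:9
cycle 11: - // r0:Add3,r1:Add2,r2:1,r3:9
cycle 12: - // r0:Add3,r1:Add2,r2:1,r3:9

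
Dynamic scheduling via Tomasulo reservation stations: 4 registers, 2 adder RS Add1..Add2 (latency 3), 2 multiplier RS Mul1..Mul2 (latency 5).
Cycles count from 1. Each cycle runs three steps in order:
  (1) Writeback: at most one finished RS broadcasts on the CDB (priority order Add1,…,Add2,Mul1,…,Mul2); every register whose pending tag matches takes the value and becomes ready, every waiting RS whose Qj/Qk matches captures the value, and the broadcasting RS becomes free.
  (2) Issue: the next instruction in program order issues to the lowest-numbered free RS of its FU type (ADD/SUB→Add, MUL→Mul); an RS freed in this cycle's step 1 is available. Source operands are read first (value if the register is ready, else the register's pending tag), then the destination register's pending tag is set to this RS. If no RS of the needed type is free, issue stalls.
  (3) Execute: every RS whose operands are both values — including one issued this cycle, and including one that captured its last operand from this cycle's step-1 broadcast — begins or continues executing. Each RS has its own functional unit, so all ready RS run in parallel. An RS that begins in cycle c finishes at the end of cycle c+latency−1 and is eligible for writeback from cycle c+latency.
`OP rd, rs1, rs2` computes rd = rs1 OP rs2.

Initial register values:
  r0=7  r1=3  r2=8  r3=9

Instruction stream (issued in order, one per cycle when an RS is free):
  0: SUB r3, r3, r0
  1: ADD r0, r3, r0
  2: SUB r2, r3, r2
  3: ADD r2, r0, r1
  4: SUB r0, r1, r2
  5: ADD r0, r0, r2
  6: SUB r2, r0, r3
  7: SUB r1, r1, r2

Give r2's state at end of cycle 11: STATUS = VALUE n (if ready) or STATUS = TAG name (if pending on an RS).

STATUS = VALUE 12

  c1: issue SUB r3<-Add1  regs: r0:7,r1:3,r2:8,r3:Add1
  c2: issue ADD r0<-Add2  regs: r0:Add2,r1:3,r2:8,r3:Add1
  c3: stall  regs: r0:Add2,r1:3,r2:8,r3:Add1
  c4: CDB Add1=2; issue SUB r2<-Add1  regs: r0:Add2,r1:3,r2:Add1,r3:2
  c5: stall  regs: r0:Add2,r1:3,r2:Add1,r3:2
  c6: stall  regs: r0:Add2,r1:3,r2:Add1,r3:2
  c7: CDB Add1=-6; issue ADD r2<-Add1  regs: r0:Add2,r1:3,r2:Add1,r3:2
  c8: CDB Add2=9; issue SUB r0<-Add2  regs: r0:Add2,r1:3,r2:Add1,r3:2
  c9: stall  regs: r0:Add2,r1:3,r2:Add1,r3:2
  c10: stall  regs: r0:Add2,r1:3,r2:Add1,r3:2
  c11: CDB Add1=12; issue ADD r0<-Add1  regs: r0:Add1,r1:3,r2:12,r3:2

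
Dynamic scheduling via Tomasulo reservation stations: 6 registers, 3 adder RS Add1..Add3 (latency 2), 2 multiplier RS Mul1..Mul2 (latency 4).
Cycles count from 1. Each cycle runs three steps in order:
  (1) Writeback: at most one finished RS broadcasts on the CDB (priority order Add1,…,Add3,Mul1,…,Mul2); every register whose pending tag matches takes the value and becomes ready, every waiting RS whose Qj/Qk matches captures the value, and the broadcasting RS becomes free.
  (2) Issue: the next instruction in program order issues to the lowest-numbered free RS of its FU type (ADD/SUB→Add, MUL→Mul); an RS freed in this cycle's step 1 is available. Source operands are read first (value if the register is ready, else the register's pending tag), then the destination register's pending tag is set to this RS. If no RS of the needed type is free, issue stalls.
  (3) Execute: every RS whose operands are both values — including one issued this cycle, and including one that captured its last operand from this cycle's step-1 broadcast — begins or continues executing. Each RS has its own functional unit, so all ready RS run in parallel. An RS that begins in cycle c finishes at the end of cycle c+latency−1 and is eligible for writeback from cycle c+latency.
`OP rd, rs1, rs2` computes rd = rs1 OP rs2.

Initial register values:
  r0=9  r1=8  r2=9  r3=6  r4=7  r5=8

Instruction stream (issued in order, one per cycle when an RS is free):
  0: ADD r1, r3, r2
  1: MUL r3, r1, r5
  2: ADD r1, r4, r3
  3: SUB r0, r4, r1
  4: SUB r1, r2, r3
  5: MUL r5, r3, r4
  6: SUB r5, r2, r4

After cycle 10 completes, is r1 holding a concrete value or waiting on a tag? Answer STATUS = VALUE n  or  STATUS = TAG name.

STATUS = VALUE -111

  c1: issue ADD r1<-Add1  regs: r0:9,r1:Add1,r2:9,r3:6,r4:7,r5:8
  c2: issue MUL r3<-Mul1  regs: r0:9,r1:Add1,r2:9,r3:Mul1,r4:7,r5:8
  c3: CDB Add1=15; issue ADD r1<-Add1  regs: r0:9,r1:Add1,r2:9,r3:Mul1,r4:7,r5:8
  c4: issue SUB r0<-Add2  regs: r0:Add2,r1:Add1,r2:9,r3:Mul1,r4:7,r5:8
  c5: issue SUB r1<-Add3  regs: r0:Add2,r1:Add3,r2:9,r3:Mul1,r4:7,r5:8
  c6: issue MUL r5<-Mul2  regs: r0:Add2,r1:Add3,r2:9,r3:Mul1,r4:7,r5:Mul2
  c7: CDB Mul1=120; stall  regs: r0:Add2,r1:Add3,r2:9,r3:120,r4:7,r5:Mul2
  c8: stall  regs: r0:Add2,r1:Add3,r2:9,r3:120,r4:7,r5:Mul2
  c9: CDB Add1=127; issue SUB r5<-Add1  regs: r0:Add2,r1:Add3,r2:9,r3:120,r4:7,r5:Add1
  c10: CDB Add3=-111  regs: r0:Add2,r1:-111,r2:9,r3:120,r4:7,r5:Add1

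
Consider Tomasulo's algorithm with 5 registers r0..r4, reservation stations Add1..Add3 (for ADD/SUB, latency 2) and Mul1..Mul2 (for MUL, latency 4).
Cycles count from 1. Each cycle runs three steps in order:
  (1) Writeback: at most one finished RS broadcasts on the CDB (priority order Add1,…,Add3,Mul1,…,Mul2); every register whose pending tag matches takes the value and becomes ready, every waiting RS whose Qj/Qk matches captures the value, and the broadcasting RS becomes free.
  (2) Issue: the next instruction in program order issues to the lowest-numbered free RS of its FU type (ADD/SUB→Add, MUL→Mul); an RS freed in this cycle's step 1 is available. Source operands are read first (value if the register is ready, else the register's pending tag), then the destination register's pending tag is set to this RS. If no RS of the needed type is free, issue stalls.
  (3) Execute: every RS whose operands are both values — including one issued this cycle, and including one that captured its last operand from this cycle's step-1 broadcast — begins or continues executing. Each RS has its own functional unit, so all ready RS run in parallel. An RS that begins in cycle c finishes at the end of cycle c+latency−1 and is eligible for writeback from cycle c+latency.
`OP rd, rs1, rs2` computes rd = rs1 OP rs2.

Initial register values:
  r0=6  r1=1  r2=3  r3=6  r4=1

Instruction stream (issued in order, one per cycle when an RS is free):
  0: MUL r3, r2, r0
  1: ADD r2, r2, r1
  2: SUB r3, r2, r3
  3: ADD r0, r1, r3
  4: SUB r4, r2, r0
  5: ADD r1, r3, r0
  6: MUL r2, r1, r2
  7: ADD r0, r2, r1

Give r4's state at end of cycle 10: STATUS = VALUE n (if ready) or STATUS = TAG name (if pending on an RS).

c1: issue MUL r3<-Mul1 | r0:6,r1:1,r2:3,r3:Mul1,r4:1
c2: issue ADD r2<-Add1 | r0:6,r1:1,r2:Add1,r3:Mul1,r4:1
c3: issue SUB r3<-Add2 | r0:6,r1:1,r2:Add1,r3:Add2,r4:1
c4: CDB Add1=4; issue ADD r0<-Add1 | r0:Add1,r1:1,r2:4,r3:Add2,r4:1
c5: CDB Mul1=18; issue SUB r4<-Add3 | r0:Add1,r1:1,r2:4,r3:Add2,r4:Add3
c6: stall | r0:Add1,r1:1,r2:4,r3:Add2,r4:Add3
c7: CDB Add2=-14; issue ADD r1<-Add2 | r0:Add1,r1:Add2,r2:4,r3:-14,r4:Add3
c8: issue MUL r2<-Mul1 | r0:Add1,r1:Add2,r2:Mul1,r3:-14,r4:Add3
c9: CDB Add1=-13; issue ADD r0<-Add1 | r0:Add1,r1:Add2,r2:Mul1,r3:-14,r4:Add3
c10: - | r0:Add1,r1:Add2,r2:Mul1,r3:-14,r4:Add3

STATUS = TAG Add3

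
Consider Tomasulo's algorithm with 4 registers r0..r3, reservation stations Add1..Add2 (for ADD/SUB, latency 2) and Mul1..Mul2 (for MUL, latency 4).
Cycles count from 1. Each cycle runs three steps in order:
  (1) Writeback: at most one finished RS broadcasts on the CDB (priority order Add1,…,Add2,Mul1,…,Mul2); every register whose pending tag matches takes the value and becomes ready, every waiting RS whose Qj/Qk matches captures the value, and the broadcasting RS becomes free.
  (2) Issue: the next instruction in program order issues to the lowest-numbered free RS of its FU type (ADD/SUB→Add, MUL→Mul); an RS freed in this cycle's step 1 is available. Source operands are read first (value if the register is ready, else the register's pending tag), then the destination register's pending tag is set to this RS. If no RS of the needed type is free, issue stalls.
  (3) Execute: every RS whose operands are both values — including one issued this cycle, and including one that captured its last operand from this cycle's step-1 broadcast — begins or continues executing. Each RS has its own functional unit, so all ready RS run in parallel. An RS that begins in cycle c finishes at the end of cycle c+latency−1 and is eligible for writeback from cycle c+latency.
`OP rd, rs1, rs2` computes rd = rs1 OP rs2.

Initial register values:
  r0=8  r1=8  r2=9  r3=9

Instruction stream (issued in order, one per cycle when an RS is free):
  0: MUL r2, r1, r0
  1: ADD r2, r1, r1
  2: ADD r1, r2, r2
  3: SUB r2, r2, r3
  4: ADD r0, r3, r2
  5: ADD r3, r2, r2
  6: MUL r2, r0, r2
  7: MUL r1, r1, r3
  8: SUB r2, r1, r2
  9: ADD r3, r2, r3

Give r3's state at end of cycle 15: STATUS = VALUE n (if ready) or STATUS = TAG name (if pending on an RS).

  c1: issue MUL r2<-Mul1  regs: r0:8,r1:8,r2:Mul1,r3:9
  c2: issue ADD r2<-Add1  regs: r0:8,r1:8,r2:Add1,r3:9
  c3: issue ADD r1<-Add2  regs: r0:8,r1:Add2,r2:Add1,r3:9
  c4: CDB Add1=16; issue SUB r2<-Add1  regs: r0:8,r1:Add2,r2:Add1,r3:9
  c5: CDB Mul1=64; stall  regs: r0:8,r1:Add2,r2:Add1,r3:9
  c6: CDB Add1=7; issue ADD r0<-Add1  regs: r0:Add1,r1:Add2,r2:7,r3:9
  c7: CDB Add2=32; issue ADD r3<-Add2  regs: r0:Add1,r1:32,r2:7,r3:Add2
  c8: CDB Add1=16; issue MUL r2<-Mul1  regs: r0:16,r1:32,r2:Mul1,r3:Add2
  c9: CDB Add2=14; issue MUL r1<-Mul2  regs: r0:16,r1:Mul2,r2:Mul1,r3:14
  c10: issue SUB r2<-Add1  regs: r0:16,r1:Mul2,r2:Add1,r3:14
  c11: issue ADD r3<-Add2  regs: r0:16,r1:Mul2,r2:Add1,r3:Add2
  c12: CDB Mul1=112  regs: r0:16,r1:Mul2,r2:Add1,r3:Add2
  c13: CDB Mul2=448  regs: r0:16,r1:448,r2:Add1,r3:Add2
  c14: -  regs: r0:16,r1:448,r2:Add1,r3:Add2
  c15: CDB Add1=336  regs: r0:16,r1:448,r2:336,r3:Add2

STATUS = TAG Add2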